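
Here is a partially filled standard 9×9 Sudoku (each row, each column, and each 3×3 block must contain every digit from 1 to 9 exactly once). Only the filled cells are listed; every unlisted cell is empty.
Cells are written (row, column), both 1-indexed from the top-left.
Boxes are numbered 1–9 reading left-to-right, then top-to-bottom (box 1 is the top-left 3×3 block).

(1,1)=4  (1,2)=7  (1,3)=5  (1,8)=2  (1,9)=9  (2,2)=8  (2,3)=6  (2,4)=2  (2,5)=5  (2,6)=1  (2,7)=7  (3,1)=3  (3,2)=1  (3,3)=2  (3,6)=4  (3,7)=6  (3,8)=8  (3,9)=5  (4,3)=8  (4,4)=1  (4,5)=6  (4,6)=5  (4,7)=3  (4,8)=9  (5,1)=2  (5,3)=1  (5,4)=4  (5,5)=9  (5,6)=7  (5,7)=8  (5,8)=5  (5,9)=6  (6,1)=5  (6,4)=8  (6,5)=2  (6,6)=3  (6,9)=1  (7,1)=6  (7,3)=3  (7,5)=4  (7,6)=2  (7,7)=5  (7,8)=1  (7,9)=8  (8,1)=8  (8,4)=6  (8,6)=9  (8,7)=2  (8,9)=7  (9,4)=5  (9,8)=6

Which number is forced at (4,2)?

4

Row 4 already contains {1, 3, 5, 6, 8, 9}.
Column 2 already contains {1, 7, 8}.
Its 3×3 block (box 4) already contains {1, 2, 5, 8}.
The only value from 1–9 not eliminated is 4, so (4,2) = 4.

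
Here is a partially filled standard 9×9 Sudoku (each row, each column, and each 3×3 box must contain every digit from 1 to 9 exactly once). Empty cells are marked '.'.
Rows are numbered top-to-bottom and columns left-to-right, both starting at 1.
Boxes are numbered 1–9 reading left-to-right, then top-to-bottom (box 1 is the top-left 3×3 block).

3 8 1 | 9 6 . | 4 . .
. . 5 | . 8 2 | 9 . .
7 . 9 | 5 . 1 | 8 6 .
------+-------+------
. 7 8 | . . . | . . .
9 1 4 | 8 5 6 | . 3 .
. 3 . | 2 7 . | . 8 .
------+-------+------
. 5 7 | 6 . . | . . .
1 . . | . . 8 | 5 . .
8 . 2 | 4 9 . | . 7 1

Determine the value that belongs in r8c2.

9

Cell r8c2 itself could take any of {4, 6, 9} by direct elimination.
Consider where 9 can go in box 7.
r7c1 is out (column 1 already has a 9).
r8c3 is out (column 3 already has a 9).
r9c2 is out (row 9 already has a 9).
So the only cell in box 7 that can hold 9 is r8c2.
Therefore r8c2 = 9.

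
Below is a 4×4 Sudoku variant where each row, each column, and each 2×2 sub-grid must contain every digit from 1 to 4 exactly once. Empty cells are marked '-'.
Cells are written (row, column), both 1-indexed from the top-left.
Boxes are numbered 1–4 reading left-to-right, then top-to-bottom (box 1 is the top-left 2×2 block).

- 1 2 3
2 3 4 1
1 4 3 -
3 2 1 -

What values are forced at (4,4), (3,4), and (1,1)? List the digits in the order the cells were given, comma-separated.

4,2,4

For (4,4):
  Row 4 already contains {1, 2, 3}.
  Column 4 already contains {1, 3}.
  Its 2×2 block (box 4) already contains {1, 3}.
  The only value from 1–4 not eliminated is 4, so (4,4) = 4.
For (3,4):
  Row 3 already contains {1, 3, 4}.
  Column 4 already contains {1, 3}.
  Its 2×2 block (box 4) already contains {1, 3}.
  The only value from 1–4 not eliminated is 2, so (3,4) = 2.
For (1,1):
  Row 1 already contains {1, 2, 3}.
  Column 1 already contains {1, 2, 3}.
  Its 2×2 block (box 1) already contains {1, 2, 3}.
  The only value from 1–4 not eliminated is 4, so (1,1) = 4.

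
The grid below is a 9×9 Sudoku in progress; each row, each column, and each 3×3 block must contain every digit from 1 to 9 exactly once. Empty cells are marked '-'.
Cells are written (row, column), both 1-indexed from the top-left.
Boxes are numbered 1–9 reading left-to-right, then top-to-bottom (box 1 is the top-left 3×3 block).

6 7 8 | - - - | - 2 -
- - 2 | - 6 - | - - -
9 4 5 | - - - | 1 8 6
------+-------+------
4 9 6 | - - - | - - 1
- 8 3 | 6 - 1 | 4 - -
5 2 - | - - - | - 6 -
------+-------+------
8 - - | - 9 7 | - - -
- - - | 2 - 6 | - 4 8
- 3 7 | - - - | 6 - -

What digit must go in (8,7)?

Cell (8,7) itself could take any of {3, 5, 7, 9} by direct elimination.
Consider where 7 can go in box 9.
(7,7) is out (row 7 already has a 7).
(7,8) is out (row 7 already has a 7).
(7,9) is out (row 7 already has a 7).
(9,8) is out (row 9 already has a 7).
(9,9) is out (row 9 already has a 7).
So the only cell in box 9 that can hold 7 is (8,7).
Therefore (8,7) = 7.

7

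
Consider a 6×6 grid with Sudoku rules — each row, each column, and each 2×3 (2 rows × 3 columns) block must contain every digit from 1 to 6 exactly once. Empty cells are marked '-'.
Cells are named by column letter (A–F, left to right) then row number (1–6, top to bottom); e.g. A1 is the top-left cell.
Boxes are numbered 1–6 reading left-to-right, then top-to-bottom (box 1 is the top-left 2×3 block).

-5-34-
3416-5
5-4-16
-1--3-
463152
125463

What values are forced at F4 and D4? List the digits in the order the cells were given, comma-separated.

4,5

For F4:
  Row 4 already contains {1, 3}.
  Column F already contains {2, 3, 5, 6}.
  Its 2×3 block (box 4) already contains {1, 3, 6}.
  The only value from 1–6 not eliminated is 4, so F4 = 4.
For D4:
  Consider where 5 can go in box 4.
  D3 is out (row 3 already has a 5).
  F4 is out (column F already has a 5).
  So the only cell in box 4 that can hold 5 is D4.
  So D4 = 5.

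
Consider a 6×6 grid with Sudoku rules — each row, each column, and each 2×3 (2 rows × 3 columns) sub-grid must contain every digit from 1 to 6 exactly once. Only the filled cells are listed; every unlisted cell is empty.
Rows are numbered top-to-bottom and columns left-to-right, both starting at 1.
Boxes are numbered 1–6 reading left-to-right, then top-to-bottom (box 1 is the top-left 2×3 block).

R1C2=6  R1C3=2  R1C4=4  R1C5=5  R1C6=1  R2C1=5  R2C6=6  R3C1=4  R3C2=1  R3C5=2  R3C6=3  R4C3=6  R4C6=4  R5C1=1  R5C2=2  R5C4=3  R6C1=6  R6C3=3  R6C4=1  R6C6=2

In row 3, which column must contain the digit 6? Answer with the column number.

Consider where 6 can go in row 3.
R3C3 is out (column 3 already has a 6).
So the only cell in row 3 that can hold 6 is R3C4.
That is column 4.

4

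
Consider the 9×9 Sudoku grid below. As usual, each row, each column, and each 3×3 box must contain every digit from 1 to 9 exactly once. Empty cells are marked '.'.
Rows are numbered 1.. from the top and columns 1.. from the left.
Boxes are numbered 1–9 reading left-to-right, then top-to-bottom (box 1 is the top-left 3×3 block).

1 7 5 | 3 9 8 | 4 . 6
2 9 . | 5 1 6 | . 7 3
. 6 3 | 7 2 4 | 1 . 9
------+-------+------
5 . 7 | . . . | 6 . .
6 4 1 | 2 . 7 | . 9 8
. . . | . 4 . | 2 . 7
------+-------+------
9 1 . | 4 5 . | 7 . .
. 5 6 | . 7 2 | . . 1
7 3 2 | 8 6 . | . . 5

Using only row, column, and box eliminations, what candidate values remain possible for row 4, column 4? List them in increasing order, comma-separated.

1,9

Row 4 already contains {5, 6, 7}.
Column 4 already contains {2, 3, 4, 5, 7, 8}.
Its 3×3 block (box 5) already contains {2, 4, 7}.
Removing those from 1–9 leaves {1, 9} as the candidates for row 4, column 4.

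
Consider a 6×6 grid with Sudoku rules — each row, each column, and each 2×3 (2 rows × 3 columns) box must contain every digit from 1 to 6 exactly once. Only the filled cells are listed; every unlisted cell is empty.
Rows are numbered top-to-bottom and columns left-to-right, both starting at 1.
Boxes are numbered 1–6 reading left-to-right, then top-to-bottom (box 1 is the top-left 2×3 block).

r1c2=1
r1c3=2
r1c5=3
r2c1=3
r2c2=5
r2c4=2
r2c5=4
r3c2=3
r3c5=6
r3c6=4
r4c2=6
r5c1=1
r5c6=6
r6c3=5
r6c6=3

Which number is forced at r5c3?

3

Cell r5c3 itself could take any of {3, 4} by direct elimination.
Consider where 3 can go in row 5.
r5c2 is out (column 2 already has a 3).
r5c4 is out (box 6 already has a 3).
r5c5 is out (column 5 already has a 3).
So the only cell in row 5 that can hold 3 is r5c3.
Therefore r5c3 = 3.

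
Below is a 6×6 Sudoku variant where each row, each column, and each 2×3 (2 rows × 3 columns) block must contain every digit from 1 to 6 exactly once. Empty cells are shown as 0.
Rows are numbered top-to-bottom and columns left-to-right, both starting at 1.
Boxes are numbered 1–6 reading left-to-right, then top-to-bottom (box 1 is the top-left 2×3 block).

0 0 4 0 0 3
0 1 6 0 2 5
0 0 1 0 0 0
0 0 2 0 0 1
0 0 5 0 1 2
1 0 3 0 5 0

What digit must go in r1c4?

1

Cell r1c4 itself could take any of {1, 6} by direct elimination.
Consider where 1 can go in column 4.
r2c4 is out (row 2 already has a 1).
r3c4 is out (row 3 already has a 1).
r4c4 is out (row 4 already has a 1).
r5c4 is out (row 5 already has a 1).
r6c4 is out (row 6 already has a 1).
So the only cell in column 4 that can hold 1 is r1c4.
Therefore r1c4 = 1.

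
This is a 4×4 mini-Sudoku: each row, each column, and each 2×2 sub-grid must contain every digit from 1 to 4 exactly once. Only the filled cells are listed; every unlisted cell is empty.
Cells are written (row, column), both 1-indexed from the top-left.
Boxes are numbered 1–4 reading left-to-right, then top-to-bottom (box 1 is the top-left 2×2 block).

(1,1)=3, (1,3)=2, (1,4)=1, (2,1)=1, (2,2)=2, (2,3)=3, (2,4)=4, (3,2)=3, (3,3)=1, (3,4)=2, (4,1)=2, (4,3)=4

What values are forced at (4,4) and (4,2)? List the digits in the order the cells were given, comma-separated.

3,1

For (4,4):
  Row 4 already contains {2, 4}.
  Column 4 already contains {1, 2, 4}.
  Its 2×2 block (box 4) already contains {1, 2, 4}.
  The only value from 1–4 not eliminated is 3, so (4,4) = 3.
For (4,2):
  Row 4 already contains {2, 4}.
  Column 2 already contains {2, 3}.
  Its 2×2 block (box 3) already contains {2, 3}.
  The only value from 1–4 not eliminated is 1, so (4,2) = 1.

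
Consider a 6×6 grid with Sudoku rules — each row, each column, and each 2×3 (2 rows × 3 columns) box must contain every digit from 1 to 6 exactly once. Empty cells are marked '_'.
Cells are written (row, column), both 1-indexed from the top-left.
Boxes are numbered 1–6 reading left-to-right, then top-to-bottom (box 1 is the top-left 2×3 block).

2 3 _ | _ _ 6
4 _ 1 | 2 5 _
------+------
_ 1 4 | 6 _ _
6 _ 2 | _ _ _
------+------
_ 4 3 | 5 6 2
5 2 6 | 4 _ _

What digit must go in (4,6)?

Cell (4,6) itself could take any of {1, 3, 4, 5} by direct elimination.
Consider where 4 can go in column 6.
(2,6) is out (row 2 already has a 4).
(3,6) is out (row 3 already has a 4).
(6,6) is out (row 6 already has a 4).
So the only cell in column 6 that can hold 4 is (4,6).
Therefore (4,6) = 4.

4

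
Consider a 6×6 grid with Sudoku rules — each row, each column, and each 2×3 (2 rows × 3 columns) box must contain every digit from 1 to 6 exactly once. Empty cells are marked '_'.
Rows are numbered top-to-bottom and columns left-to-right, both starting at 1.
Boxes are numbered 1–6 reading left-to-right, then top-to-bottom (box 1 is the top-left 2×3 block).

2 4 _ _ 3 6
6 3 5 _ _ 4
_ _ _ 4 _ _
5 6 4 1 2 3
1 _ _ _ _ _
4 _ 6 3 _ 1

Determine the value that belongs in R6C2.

2

Cell R6C2 itself could take any of {2, 5} by direct elimination.
Consider where 2 can go in row 6.
R6C5 is out (column 5 already has a 2).
So the only cell in row 6 that can hold 2 is R6C2.
Therefore R6C2 = 2.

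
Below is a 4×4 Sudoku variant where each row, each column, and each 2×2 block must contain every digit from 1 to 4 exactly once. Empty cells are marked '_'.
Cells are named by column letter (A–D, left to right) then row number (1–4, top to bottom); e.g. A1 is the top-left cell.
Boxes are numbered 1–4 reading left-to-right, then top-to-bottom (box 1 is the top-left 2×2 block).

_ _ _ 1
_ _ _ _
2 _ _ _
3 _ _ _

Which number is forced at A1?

Row 1 already contains {1}.
Column A already contains {2, 3}.
Its 2×2 block (box 1) already contains {}.
The only value from 1–4 not eliminated is 4, so A1 = 4.

4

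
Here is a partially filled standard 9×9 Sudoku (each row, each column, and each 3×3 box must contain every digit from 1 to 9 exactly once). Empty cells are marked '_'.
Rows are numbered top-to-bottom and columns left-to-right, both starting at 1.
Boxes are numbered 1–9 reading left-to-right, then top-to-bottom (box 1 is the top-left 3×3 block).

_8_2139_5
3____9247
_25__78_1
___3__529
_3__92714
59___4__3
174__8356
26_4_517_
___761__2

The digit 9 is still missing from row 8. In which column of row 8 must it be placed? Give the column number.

Consider where 9 can go in row 8.
r8c5 is out (column 5 already has a 9).
r8c9 is out (column 9 already has a 9).
So the only cell in row 8 that can hold 9 is r8c3.
That is column 3.

3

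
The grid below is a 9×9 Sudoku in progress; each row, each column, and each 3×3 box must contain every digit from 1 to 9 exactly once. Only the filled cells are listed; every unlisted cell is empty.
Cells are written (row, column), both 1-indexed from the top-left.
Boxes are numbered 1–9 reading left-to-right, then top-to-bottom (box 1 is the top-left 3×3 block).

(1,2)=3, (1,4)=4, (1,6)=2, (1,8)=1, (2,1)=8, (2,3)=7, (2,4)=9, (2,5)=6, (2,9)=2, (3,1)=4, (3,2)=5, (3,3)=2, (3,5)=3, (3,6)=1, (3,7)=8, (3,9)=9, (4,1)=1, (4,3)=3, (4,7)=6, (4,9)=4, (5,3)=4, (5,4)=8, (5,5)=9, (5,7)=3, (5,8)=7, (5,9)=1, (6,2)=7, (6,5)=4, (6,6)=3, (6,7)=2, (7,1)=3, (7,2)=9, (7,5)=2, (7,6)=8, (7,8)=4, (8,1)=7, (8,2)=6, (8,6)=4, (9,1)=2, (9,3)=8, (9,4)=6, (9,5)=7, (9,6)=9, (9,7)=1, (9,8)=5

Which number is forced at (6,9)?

Cell (6,9) itself could take any of {5, 8} by direct elimination.
Consider where 5 can go in box 6.
(4,8) is out (column 8 already has a 5).
(6,8) is out (column 8 already has a 5).
So the only cell in box 6 that can hold 5 is (6,9).
Therefore (6,9) = 5.

5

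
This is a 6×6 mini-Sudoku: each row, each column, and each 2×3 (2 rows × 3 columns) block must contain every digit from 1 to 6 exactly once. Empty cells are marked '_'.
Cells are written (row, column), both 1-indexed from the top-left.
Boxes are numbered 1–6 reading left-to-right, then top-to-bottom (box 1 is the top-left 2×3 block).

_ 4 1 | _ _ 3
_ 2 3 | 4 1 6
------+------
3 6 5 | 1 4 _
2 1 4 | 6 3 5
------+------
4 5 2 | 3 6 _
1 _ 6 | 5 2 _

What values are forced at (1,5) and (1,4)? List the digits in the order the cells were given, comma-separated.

5,2

For (1,5):
  Row 1 already contains {1, 3, 4}.
  Column 5 already contains {1, 2, 3, 4, 6}.
  Its 2×3 block (box 2) already contains {1, 3, 4, 6}.
  The only value from 1–6 not eliminated is 5, so (1,5) = 5.
For (1,4):
  Row 1 already contains {1, 3, 4}.
  Column 4 already contains {1, 3, 4, 5, 6}.
  Its 2×3 block (box 2) already contains {1, 3, 4, 6}.
  The only value from 1–6 not eliminated is 2, so (1,4) = 2.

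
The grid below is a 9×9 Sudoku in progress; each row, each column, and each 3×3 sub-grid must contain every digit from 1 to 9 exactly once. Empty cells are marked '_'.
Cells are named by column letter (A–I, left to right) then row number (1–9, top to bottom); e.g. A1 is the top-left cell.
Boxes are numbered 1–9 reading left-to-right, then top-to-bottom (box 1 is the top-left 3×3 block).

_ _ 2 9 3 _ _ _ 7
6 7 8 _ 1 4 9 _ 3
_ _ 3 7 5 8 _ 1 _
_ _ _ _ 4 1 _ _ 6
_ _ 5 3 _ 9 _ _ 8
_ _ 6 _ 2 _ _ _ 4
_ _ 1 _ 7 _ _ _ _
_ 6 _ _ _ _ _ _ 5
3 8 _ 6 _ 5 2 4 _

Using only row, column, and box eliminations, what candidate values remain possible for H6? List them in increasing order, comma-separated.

Row 6 already contains {2, 4, 6}.
Column H already contains {1, 4}.
Its 3×3 block (box 6) already contains {4, 6, 8}.
Removing those from 1–9 leaves {3, 5, 7, 9} as the candidates for H6.

3,5,7,9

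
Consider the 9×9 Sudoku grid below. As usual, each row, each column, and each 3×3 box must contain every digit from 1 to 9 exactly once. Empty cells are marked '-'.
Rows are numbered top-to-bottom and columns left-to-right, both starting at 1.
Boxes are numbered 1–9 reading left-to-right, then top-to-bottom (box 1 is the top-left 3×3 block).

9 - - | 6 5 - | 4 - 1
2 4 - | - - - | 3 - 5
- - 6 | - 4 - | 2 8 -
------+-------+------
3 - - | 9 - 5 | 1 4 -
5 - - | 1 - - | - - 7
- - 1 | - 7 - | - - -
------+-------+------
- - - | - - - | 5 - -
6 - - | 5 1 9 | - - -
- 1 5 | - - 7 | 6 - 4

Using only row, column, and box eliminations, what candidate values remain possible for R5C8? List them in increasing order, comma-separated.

2,3,6,9

Row 5 already contains {1, 5, 7}.
Column 8 already contains {4, 8}.
Its 3×3 block (box 6) already contains {1, 4, 7}.
Removing those from 1–9 leaves {2, 3, 6, 9} as the candidates for R5C8.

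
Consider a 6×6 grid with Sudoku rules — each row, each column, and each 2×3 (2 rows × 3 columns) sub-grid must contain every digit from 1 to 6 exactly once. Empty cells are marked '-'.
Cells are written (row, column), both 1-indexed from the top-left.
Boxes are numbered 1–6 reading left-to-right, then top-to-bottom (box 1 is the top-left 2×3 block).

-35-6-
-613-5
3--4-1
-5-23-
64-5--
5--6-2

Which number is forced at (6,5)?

Cell (6,5) itself could take any of {1, 4} by direct elimination.
Consider where 4 can go in box 6.
(5,5) is out (row 5 already has a 4).
(5,6) is out (row 5 already has a 4).
So the only cell in box 6 that can hold 4 is (6,5).
Therefore (6,5) = 4.

4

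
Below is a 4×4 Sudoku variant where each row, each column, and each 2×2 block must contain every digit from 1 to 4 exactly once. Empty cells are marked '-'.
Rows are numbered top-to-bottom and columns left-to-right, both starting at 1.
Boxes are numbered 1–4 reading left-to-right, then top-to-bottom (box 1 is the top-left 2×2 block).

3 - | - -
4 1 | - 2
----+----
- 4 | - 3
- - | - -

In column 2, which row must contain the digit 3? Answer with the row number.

Consider where 3 can go in column 2.
R1C2 is out (row 1 already has a 3).
So the only cell in column 2 that can hold 3 is R4C2.
That is row 4.

4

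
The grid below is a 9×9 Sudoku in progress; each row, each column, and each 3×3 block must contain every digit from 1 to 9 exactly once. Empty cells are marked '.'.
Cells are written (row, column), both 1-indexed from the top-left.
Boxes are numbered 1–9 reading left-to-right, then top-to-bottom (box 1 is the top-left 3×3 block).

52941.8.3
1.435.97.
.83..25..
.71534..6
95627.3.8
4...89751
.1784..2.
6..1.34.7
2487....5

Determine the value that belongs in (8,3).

5

Row 8 already contains {1, 3, 4, 6, 7}.
Column 3 already contains {1, 3, 4, 6, 7, 8, 9}.
Its 3×3 block (box 7) already contains {1, 2, 4, 6, 7, 8}.
The only value from 1–9 not eliminated is 5, so (8,3) = 5.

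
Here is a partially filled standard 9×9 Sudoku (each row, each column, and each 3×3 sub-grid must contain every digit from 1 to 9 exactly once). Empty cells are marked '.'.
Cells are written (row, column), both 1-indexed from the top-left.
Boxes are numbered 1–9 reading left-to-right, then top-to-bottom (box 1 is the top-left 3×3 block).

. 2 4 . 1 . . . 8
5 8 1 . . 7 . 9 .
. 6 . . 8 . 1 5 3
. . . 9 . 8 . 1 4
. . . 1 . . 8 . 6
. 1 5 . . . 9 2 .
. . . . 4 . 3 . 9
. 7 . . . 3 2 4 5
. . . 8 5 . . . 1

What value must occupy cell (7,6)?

1

Cell (7,6) itself could take any of {1, 2, 6} by direct elimination.
Consider where 1 can go in box 8.
(7,4) is out (column 4 already has a 1).
(8,4) is out (column 4 already has a 1).
(8,5) is out (column 5 already has a 1).
(9,6) is out (row 9 already has a 1).
So the only cell in box 8 that can hold 1 is (7,6).
Therefore (7,6) = 1.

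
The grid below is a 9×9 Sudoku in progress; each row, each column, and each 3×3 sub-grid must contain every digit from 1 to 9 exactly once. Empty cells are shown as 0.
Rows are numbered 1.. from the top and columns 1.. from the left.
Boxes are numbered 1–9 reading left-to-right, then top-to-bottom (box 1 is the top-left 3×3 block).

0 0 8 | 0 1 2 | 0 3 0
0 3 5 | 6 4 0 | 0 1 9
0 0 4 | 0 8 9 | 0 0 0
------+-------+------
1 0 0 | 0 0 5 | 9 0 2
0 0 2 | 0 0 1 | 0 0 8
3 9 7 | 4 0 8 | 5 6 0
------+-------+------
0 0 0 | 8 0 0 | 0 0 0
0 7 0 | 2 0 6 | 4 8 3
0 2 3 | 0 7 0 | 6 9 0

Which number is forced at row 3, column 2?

1

Cell row 3, column 2 itself could take any of {1, 6} by direct elimination.
Consider where 1 can go in row 3.
row 3, column 1 is out (column 1 already has a 1).
row 3, column 4 is out (box 2 already has a 1).
row 3, column 7 is out (box 3 already has a 1).
row 3, column 8 is out (column 8 already has a 1).
row 3, column 9 is out (box 3 already has a 1).
So the only cell in row 3 that can hold 1 is row 3, column 2.
Therefore row 3, column 2 = 1.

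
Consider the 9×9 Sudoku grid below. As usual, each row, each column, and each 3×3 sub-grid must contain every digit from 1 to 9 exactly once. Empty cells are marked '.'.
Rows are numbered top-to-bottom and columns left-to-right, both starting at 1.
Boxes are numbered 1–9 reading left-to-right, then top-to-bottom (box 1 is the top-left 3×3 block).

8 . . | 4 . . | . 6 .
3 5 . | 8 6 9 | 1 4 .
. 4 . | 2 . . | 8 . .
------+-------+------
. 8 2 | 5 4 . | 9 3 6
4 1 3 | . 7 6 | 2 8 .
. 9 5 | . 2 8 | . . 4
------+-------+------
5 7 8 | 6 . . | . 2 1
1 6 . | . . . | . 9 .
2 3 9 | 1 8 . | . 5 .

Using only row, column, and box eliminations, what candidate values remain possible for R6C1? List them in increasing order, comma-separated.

Row 6 already contains {2, 4, 5, 8, 9}.
Column 1 already contains {1, 2, 3, 4, 5, 8}.
Its 3×3 block (box 4) already contains {1, 2, 3, 4, 5, 8, 9}.
Removing those from 1–9 leaves {6, 7} as the candidates for R6C1.

6,7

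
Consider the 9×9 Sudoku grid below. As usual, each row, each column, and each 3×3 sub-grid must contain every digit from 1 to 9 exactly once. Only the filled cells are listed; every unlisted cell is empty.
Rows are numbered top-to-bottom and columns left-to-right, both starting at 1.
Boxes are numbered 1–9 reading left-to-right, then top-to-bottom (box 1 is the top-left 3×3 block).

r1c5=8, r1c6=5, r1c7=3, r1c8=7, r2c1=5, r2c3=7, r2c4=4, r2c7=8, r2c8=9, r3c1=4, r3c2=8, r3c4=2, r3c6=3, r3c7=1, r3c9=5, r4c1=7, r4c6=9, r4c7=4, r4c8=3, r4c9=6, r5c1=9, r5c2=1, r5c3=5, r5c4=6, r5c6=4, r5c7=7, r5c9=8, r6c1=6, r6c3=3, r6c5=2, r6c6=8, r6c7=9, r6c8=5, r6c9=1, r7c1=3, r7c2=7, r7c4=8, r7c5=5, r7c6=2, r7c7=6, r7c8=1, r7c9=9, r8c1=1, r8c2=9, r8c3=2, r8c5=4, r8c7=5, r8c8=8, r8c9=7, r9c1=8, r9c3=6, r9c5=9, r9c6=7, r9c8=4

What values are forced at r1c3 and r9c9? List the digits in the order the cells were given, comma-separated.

1,3

For r1c3:
  Consider where 1 can go in box 1.
  r1c1 is out (column 1 already has a 1).
  r1c2 is out (column 2 already has a 1).
  r2c2 is out (column 2 already has a 1).
  r3c3 is out (row 3 already has a 1).
  So the only cell in box 1 that can hold 1 is r1c3.
  So r1c3 = 1.
For r9c9:
  Consider where 3 can go in box 9.
  r9c7 is out (column 7 already has a 3).
  So the only cell in box 9 that can hold 3 is r9c9.
  So r9c9 = 3.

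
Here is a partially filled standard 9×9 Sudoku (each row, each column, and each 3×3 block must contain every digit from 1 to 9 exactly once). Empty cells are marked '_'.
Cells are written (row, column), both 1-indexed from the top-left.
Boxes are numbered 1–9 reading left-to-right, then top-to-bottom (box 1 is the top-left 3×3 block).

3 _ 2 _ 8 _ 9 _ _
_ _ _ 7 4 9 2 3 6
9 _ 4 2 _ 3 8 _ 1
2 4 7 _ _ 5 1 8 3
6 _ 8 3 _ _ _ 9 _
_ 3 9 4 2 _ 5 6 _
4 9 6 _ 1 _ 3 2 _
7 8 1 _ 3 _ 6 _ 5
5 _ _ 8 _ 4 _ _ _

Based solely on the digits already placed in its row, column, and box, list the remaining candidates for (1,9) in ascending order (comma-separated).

Row 1 already contains {2, 3, 8, 9}.
Column 9 already contains {1, 3, 5, 6}.
Its 3×3 block (box 3) already contains {1, 2, 3, 6, 8, 9}.
Removing those from 1–9 leaves {4, 7} as the candidates for (1,9).

4,7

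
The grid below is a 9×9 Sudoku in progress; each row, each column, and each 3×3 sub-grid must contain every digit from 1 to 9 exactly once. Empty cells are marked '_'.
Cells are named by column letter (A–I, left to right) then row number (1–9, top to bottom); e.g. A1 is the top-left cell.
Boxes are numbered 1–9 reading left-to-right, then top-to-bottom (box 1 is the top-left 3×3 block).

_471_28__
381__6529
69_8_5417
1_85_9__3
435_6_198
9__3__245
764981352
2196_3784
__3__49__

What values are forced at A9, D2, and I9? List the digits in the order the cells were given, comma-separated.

For A9:
  Consider where 8 can go in row 9.
  B9 is out (column B already has a 8).
  D9 is out (column D already has a 8).
  E9 is out (column E already has a 8).
  H9 is out (column H already has a 8).
  I9 is out (column I already has a 8).
  So the only cell in row 9 that can hold 8 is A9.
  So A9 = 8.
For D2:
  Consider where 4 can go in column D.
  D5 is out (row 5 already has a 4).
  D9 is out (row 9 already has a 4).
  So the only cell in column D that can hold 4 is D2.
  So D2 = 4.
For I9:
  Consider where 1 can go in row 9.
  A9 is out (column A already has a 1).
  B9 is out (column B already has a 1).
  D9 is out (column D already has a 1).
  E9 is out (box 8 already has a 1).
  H9 is out (column H already has a 1).
  So the only cell in row 9 that can hold 1 is I9.
  So I9 = 1.

8,4,1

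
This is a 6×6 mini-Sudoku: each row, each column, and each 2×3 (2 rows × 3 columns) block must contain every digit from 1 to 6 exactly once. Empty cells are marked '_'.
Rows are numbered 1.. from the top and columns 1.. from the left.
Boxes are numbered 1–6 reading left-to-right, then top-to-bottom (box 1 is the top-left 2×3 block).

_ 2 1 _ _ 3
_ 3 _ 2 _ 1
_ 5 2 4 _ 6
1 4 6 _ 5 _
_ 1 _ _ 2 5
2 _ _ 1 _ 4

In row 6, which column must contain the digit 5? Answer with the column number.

3

Consider where 5 can go in row 6.
row 6, column 2 is out (column 2 already has a 5).
row 6, column 5 is out (column 5 already has a 5).
So the only cell in row 6 that can hold 5 is row 6, column 3.
That is column 3.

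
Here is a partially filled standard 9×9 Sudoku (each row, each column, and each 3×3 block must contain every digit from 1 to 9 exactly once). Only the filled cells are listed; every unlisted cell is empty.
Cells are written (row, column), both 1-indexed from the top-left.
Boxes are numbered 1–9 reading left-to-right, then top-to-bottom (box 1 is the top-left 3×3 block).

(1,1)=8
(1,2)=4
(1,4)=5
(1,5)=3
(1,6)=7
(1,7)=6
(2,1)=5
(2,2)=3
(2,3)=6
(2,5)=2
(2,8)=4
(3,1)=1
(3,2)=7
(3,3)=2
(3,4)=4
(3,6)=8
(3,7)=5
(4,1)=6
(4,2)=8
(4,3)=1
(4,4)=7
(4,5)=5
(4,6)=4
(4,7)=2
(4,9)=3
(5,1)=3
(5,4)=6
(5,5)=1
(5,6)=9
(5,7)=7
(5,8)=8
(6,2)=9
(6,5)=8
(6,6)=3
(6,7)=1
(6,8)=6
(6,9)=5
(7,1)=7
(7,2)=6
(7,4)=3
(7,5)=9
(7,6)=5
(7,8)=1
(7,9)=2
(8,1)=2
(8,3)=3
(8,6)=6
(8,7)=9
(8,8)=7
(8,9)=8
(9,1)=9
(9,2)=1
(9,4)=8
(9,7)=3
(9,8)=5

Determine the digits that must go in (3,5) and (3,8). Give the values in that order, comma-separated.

6,3

For (3,5):
  Row 3 already contains {1, 2, 4, 5, 7, 8}.
  Column 5 already contains {1, 2, 3, 5, 8, 9}.
  Its 3×3 block (box 2) already contains {2, 3, 4, 5, 7, 8}.
  The only value from 1–9 not eliminated is 6, so (3,5) = 6.
For (3,8):
  Consider where 3 can go in row 3.
  (3,5) is out (column 5 already has a 3).
  (3,9) is out (column 9 already has a 3).
  So the only cell in row 3 that can hold 3 is (3,8).
  So (3,8) = 3.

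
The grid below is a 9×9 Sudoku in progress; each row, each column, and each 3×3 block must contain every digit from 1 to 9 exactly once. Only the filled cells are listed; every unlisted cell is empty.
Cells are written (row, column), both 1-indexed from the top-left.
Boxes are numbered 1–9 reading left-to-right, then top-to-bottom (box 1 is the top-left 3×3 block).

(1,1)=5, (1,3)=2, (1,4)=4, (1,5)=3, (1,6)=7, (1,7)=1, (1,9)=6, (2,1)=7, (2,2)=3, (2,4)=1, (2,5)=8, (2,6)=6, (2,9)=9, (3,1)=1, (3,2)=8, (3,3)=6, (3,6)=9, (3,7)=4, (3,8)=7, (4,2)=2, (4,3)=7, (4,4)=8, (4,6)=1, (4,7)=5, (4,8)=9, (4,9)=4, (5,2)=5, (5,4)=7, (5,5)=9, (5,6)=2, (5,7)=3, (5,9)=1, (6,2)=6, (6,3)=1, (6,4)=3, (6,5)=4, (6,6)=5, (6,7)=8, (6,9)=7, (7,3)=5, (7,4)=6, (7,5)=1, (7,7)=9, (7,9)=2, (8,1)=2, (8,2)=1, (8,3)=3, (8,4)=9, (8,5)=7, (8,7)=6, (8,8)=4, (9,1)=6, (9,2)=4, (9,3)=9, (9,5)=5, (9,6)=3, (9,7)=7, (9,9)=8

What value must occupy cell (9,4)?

Row 9 already contains {3, 4, 5, 6, 7, 8, 9}.
Column 4 already contains {1, 3, 4, 6, 7, 8, 9}.
Its 3×3 block (box 8) already contains {1, 3, 5, 6, 7, 9}.
The only value from 1–9 not eliminated is 2, so (9,4) = 2.

2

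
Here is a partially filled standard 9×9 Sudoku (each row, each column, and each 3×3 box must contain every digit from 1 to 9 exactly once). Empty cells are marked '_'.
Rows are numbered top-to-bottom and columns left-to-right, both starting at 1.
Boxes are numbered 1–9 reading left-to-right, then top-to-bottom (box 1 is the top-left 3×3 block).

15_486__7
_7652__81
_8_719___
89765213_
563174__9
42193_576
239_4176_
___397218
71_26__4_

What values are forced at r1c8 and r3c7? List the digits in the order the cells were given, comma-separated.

9,6

For r1c8:
  Consider where 9 can go in column 8.
  r3c8 is out (row 3 already has a 9).
  r5c8 is out (row 5 already has a 9).
  So the only cell in column 8 that can hold 9 is r1c8.
  So r1c8 = 9.
For r3c7:
  Consider where 6 can go in column 7.
  r1c7 is out (row 1 already has a 6).
  r2c7 is out (row 2 already has a 6).
  r5c7 is out (row 5 already has a 6).
  r9c7 is out (row 9 already has a 6).
  So the only cell in column 7 that can hold 6 is r3c7.
  So r3c7 = 6.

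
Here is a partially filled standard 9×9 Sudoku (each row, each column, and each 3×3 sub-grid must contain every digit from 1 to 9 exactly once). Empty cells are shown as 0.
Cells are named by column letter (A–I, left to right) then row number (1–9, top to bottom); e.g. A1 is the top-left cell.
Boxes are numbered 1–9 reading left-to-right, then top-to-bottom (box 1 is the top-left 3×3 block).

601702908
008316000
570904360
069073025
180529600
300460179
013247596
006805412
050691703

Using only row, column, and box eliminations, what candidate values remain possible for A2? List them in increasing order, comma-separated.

2,4,9

Row 2 already contains {1, 3, 6, 8}.
Column A already contains {1, 3, 5, 6}.
Its 3×3 block (box 1) already contains {1, 5, 6, 7, 8}.
Removing those from 1–9 leaves {2, 4, 9} as the candidates for A2.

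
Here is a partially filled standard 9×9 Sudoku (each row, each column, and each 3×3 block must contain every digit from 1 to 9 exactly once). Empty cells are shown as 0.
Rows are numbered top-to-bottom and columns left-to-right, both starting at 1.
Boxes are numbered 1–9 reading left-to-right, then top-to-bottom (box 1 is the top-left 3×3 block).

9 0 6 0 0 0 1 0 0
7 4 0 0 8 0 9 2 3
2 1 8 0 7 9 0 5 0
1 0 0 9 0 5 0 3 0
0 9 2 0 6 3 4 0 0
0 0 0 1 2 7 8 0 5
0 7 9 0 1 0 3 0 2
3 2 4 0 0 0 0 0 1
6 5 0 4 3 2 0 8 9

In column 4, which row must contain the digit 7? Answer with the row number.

8

Consider where 7 can go in column 4.
r1c4 is out (box 2 already has a 7).
r2c4 is out (row 2 already has a 7).
r3c4 is out (row 3 already has a 7).
r5c4 is out (box 5 already has a 7).
r7c4 is out (row 7 already has a 7).
So the only cell in column 4 that can hold 7 is r8c4.
That is row 8.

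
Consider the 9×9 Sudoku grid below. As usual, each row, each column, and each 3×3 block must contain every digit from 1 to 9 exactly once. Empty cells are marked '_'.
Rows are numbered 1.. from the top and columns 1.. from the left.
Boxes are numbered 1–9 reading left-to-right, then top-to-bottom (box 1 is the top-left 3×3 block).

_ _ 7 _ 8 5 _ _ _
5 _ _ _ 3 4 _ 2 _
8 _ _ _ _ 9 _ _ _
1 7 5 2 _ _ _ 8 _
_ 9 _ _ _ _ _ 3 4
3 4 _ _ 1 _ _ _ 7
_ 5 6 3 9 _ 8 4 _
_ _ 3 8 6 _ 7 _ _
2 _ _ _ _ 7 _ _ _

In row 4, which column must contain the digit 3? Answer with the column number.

6

Consider where 3 can go in row 4.
row 4, column 5 is out (column 5 already has a 3).
row 4, column 7 is out (box 6 already has a 3).
row 4, column 9 is out (box 6 already has a 3).
So the only cell in row 4 that can hold 3 is row 4, column 6.
That is column 6.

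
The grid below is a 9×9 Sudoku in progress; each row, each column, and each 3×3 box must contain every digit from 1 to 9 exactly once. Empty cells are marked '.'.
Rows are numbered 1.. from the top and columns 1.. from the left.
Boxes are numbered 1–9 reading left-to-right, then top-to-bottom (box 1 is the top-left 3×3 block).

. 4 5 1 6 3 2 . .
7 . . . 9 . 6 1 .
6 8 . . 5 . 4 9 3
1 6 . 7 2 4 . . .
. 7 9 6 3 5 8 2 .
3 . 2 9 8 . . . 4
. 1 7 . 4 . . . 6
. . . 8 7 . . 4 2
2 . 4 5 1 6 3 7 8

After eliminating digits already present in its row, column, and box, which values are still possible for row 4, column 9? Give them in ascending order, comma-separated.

Row 4 already contains {1, 2, 4, 6, 7}.
Column 9 already contains {2, 3, 4, 6, 8}.
Its 3×3 block (box 6) already contains {2, 4, 8}.
Removing those from 1–9 leaves {5, 9} as the candidates for row 4, column 9.

5,9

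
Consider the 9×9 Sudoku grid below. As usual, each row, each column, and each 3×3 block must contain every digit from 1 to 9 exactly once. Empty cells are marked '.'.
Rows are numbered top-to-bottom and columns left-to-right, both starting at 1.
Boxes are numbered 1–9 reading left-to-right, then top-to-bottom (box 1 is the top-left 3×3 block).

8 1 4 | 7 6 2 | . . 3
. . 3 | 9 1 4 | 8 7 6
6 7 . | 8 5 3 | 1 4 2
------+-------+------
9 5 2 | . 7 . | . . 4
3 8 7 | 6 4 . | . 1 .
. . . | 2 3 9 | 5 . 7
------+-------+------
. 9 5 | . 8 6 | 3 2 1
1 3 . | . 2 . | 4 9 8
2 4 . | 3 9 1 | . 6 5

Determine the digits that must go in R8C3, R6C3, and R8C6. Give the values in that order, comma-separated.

6,1,7

For R8C3:
  Row 8 already contains {1, 2, 3, 4, 8, 9}.
  Column 3 already contains {2, 3, 4, 5, 7}.
  Its 3×3 block (box 7) already contains {1, 2, 3, 4, 5, 9}.
  The only value from 1–9 not eliminated is 6, so R8C3 = 6.
For R6C3:
  Consider where 1 can go in row 6.
  R6C1 is out (column 1 already has a 1).
  R6C2 is out (column 2 already has a 1).
  R6C8 is out (column 8 already has a 1).
  So the only cell in row 6 that can hold 1 is R6C3.
  So R6C3 = 1.
For R8C6:
  Consider where 7 can go in box 8.
  R7C4 is out (column 4 already has a 7).
  R8C4 is out (column 4 already has a 7).
  So the only cell in box 8 that can hold 7 is R8C6.
  So R8C6 = 7.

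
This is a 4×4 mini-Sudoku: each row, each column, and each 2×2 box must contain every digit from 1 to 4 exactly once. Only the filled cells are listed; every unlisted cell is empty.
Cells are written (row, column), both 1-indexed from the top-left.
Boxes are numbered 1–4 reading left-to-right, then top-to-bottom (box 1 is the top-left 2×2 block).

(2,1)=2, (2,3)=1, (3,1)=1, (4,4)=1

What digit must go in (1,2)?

1

Cell (1,2) itself could take any of {1, 3, 4} by direct elimination.
Consider where 1 can go in column 2.
(2,2) is out (row 2 already has a 1).
(3,2) is out (row 3 already has a 1).
(4,2) is out (row 4 already has a 1).
So the only cell in column 2 that can hold 1 is (1,2).
Therefore (1,2) = 1.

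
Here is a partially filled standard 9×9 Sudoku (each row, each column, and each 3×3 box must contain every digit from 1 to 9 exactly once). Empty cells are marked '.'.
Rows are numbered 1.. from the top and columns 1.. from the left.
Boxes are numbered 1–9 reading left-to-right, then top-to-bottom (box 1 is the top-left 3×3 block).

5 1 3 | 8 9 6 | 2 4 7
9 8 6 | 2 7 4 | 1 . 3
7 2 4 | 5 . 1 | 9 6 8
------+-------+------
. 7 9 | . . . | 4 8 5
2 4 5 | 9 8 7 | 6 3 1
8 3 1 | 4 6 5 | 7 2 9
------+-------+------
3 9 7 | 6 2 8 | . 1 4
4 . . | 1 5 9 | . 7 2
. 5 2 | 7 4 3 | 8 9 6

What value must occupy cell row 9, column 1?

1

Row 9 already contains {2, 3, 4, 5, 6, 7, 8, 9}.
Column 1 already contains {2, 3, 4, 5, 7, 8, 9}.
Its 3×3 block (box 7) already contains {2, 3, 4, 5, 7, 9}.
The only value from 1–9 not eliminated is 1, so row 9, column 1 = 1.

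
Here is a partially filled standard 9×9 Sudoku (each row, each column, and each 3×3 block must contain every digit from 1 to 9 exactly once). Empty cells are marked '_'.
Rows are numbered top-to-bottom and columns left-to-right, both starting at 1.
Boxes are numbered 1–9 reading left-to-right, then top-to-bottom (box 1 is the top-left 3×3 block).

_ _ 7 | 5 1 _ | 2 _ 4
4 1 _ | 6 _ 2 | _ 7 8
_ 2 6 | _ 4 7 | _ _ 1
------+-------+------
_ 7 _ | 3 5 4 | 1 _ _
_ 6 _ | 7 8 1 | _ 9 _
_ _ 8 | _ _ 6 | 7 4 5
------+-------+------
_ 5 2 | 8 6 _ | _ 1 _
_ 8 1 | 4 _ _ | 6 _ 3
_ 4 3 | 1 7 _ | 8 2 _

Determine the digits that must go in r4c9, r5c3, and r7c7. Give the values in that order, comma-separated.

6,4,4

For r4c9:
  Consider where 6 can go in column 9.
  r5c9 is out (row 5 already has a 6).
  r7c9 is out (row 7 already has a 6).
  r9c9 is out (box 9 already has a 6).
  So the only cell in column 9 that can hold 6 is r4c9.
  So r4c9 = 6.
For r5c3:
  Consider where 4 can go in box 4.
  r4c1 is out (row 4 already has a 4).
  r4c3 is out (row 4 already has a 4).
  r5c1 is out (column 1 already has a 4).
  r6c1 is out (row 6 already has a 4).
  r6c2 is out (row 6 already has a 4).
  So the only cell in box 4 that can hold 4 is r5c3.
  So r5c3 = 4.
For r7c7:
  Consider where 4 can go in box 9.
  r7c9 is out (column 9 already has a 4).
  r8c8 is out (row 8 already has a 4).
  r9c9 is out (row 9 already has a 4).
  So the only cell in box 9 that can hold 4 is r7c7.
  So r7c7 = 4.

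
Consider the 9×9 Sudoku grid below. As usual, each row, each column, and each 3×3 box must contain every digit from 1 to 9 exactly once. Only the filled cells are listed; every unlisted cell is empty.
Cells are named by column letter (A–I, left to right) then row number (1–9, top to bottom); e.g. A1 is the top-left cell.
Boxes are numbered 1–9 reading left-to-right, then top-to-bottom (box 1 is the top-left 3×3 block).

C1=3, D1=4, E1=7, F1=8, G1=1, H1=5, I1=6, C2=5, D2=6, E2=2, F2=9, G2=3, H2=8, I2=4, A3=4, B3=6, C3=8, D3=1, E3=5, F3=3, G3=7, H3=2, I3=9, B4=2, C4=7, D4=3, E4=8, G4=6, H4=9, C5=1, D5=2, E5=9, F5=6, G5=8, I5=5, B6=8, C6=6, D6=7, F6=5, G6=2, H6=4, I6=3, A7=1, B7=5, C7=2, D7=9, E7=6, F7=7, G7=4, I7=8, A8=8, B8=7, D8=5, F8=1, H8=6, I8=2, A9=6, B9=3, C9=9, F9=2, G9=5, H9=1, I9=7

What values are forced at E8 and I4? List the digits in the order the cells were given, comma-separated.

3,1

For E8:
  Consider where 3 can go in box 8.
  D9 is out (row 9 already has a 3).
  E9 is out (row 9 already has a 3).
  So the only cell in box 8 that can hold 3 is E8.
  So E8 = 3.
For I4:
  Row 4 already contains {2, 3, 6, 7, 8, 9}.
  Column I already contains {2, 3, 4, 5, 6, 7, 8, 9}.
  Its 3×3 block (box 6) already contains {2, 3, 4, 5, 6, 8, 9}.
  The only value from 1–9 not eliminated is 1, so I4 = 1.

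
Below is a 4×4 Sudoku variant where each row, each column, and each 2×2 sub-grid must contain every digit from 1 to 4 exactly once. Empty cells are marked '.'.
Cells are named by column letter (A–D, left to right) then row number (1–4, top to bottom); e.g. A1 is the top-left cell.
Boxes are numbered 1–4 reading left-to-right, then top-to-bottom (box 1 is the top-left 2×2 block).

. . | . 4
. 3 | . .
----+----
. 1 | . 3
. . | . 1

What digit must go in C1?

Cell C1 itself could take any of {1, 2, 3} by direct elimination.
Consider where 3 can go in box 2.
C2 is out (row 2 already has a 3).
D2 is out (row 2 already has a 3).
So the only cell in box 2 that can hold 3 is C1.
Therefore C1 = 3.

3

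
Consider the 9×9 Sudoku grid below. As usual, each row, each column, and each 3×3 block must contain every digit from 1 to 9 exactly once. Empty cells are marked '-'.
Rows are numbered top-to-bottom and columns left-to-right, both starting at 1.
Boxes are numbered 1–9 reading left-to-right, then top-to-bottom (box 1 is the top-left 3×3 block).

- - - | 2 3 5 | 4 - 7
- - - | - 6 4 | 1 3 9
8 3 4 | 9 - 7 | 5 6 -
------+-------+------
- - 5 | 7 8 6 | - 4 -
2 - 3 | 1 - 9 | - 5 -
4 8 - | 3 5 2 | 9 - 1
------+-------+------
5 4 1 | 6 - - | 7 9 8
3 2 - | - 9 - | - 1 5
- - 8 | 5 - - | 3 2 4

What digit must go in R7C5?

Row 7 already contains {1, 4, 5, 6, 7, 8, 9}.
Column 5 already contains {3, 5, 6, 8, 9}.
Its 3×3 block (box 8) already contains {5, 6, 9}.
The only value from 1–9 not eliminated is 2, so R7C5 = 2.

2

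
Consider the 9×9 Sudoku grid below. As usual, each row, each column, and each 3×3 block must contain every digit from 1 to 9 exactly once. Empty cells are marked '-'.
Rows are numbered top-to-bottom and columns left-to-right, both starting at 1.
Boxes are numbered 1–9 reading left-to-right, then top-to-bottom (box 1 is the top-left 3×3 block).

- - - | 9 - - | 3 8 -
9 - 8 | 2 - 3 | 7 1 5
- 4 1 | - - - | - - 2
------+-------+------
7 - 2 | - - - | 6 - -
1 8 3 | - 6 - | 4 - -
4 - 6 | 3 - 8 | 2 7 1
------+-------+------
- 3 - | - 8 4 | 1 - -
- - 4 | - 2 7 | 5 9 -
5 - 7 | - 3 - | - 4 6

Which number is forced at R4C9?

8

Cell R4C9 itself could take any of {3, 8, 9} by direct elimination.
Consider where 8 can go in box 6.
R4C8 is out (column 8 already has a 8).
R5C8 is out (row 5 already has a 8).
R5C9 is out (row 5 already has a 8).
So the only cell in box 6 that can hold 8 is R4C9.
Therefore R4C9 = 8.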